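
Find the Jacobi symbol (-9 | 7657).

1

First reduce: -9 ≡ 7648 (mod 7657).
Pull out 2^5: since 7657 ≡ 1 (mod 8), (2/7657) = +1, so (2/7657)^5 = +1.
Reciprocity: 239 ≡ 3 and 7657 ≡ 1 (mod 4), so (239/7657) = +(7657/239).
Reduce top mod 239: now compute (9/239).
Reciprocity: 9 ≡ 1 and 239 ≡ 3 (mod 4), so (9/239) = +(239/9).
Reduce top mod 9: now compute (5/9).
Reciprocity: 5 ≡ 1 and 9 ≡ 1 (mod 4), so (5/9) = +(9/5).
Reduce top mod 5: now compute (4/5).
Pull out 2^2: since 5 ≡ 5 (mod 8), (2/5) = -1, so (2/5)^2 = +1.
Reached (1/5) = 1. Collecting the sign flips along the way, the symbol is +1.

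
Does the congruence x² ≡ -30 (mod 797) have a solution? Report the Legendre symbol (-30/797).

First reduce: -30 ≡ 767 (mod 797).
Reciprocity: 767 ≡ 3 and 797 ≡ 1 (mod 4), so (767/797) = +(797/767).
Reduce top mod 767: now compute (30/767).
Pull out 2: since 767 ≡ 7 (mod 8), (2/767) = +1.
Reciprocity: 15 ≡ 3 and 767 ≡ 3 (mod 4), so (15/767) = −(767/15).
Reduce top mod 15: now compute (2/15).
Pull out 2: since 15 ≡ 7 (mod 8), (2/15) = +1.
Reached (1/15) = 1. Collecting the sign flips along the way, the symbol is -1.

-1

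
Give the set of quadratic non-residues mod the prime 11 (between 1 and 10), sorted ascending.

2, 6, 7, 8, 10

Square k = 1,…,5 (k and 11−k give the same square):
1²=1, 2²=4, 3²=9, 4²≡5, 5²≡3 (mod 11).
The residues are {1, 3, 4, 5, 9}; the non-residues are the remaining 5 nonzero classes.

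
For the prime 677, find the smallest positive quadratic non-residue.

2

(2/677) = −1, so 2 is the smallest positive non-residue mod 677.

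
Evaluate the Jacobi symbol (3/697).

1

Reciprocity: 3 ≡ 3 and 697 ≡ 1 (mod 4), so (3/697) = +(697/3).
Reduce top mod 3: now compute (1/3).
Reached (1/3) = 1. Collecting the sign flips along the way, the symbol is +1.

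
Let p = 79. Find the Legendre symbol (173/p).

First reduce: 173 ≡ 15 (mod 79).
Reciprocity: 15 ≡ 3 and 79 ≡ 3 (mod 4), so (15/79) = −(79/15).
Reduce top mod 15: now compute (4/15).
Pull out 2^2: since 15 ≡ 7 (mod 8), (2/15) = +1, so (2/15)^2 = +1.
Reached (1/15) = 1. Collecting the sign flips along the way, the symbol is -1.

-1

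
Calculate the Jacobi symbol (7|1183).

0

Reciprocity: 7 ≡ 3 and 1183 ≡ 3 (mod 4), so (7/1183) = −(1183/7).
Reduce top mod 7: now compute (0/7).
Top reduces to 0: gcd > 1, so the symbol is 0.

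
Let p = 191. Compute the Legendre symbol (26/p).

Euler's criterion: (26/191) ≡ 26^95 (mod 191).
26^2 ≡ 103 (mod 191)
26^4 ≡ 104 (mod 191)
26^8 ≡ 120 (mod 191)
26^16 ≡ 75 (mod 191)
26^32 ≡ 86 (mod 191)
26^64 ≡ 138 (mod 191)
26^95 = 26^(64+16+8+4+2+1) ≡ 1 (mod 191).
Result is 1, so (26/191) = 1.

1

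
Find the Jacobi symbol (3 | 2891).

1

Reciprocity: 3 ≡ 3 and 2891 ≡ 3 (mod 4), so (3/2891) = −(2891/3).
Reduce top mod 3: now compute (2/3).
Pull out 2: since 3 ≡ 3 (mod 8), (2/3) = -1.
Reached (1/3) = 1. Collecting the sign flips along the way, the symbol is +1.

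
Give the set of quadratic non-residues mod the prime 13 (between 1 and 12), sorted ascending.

2, 5, 6, 7, 8, 11

Square k = 1,…,6 (k and 13−k give the same square):
1²=1, 2²=4, 3²=9, 4²≡3, 5²≡12, 6²≡10 (mod 13).
The residues are {1, 3, 4, 9, 10, 12}; the non-residues are the remaining 6 nonzero classes.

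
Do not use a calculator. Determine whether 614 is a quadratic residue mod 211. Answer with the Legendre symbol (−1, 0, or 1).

Euler's criterion: (614/211) ≡ 192^105 (mod 211).
192^2 ≡ 150 (mod 211)
192^4 ≡ 134 (mod 211)
192^8 ≡ 21 (mod 211)
192^16 ≡ 19 (mod 211)
192^32 ≡ 150 (mod 211)
192^64 ≡ 134 (mod 211)
192^105 = 192^(64+32+8+1) ≡ 210 (mod 211).
Result is 210 ≡ −1, so (614/211) = −1.

-1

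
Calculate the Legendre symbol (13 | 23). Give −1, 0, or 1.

Reciprocity: 13 ≡ 1 and 23 ≡ 3 (mod 4), so (13/23) = +(23/13).
Reduce top mod 13: now compute (10/13).
Pull out 2: since 13 ≡ 5 (mod 8), (2/13) = -1.
Reciprocity: 5 ≡ 1 and 13 ≡ 1 (mod 4), so (5/13) = +(13/5).
Reduce top mod 5: now compute (3/5).
Reciprocity: 3 ≡ 3 and 5 ≡ 1 (mod 4), so (3/5) = +(5/3).
Reduce top mod 3: now compute (2/3).
Pull out 2: since 3 ≡ 3 (mod 8), (2/3) = -1.
Reached (1/3) = 1. Collecting the sign flips along the way, the symbol is +1.

1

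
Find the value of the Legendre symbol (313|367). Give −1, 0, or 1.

Reciprocity: 313 ≡ 1 and 367 ≡ 3 (mod 4), so (313/367) = +(367/313).
Reduce top mod 313: now compute (54/313).
Pull out 2: since 313 ≡ 1 (mod 8), (2/313) = +1.
Reciprocity: 27 ≡ 3 and 313 ≡ 1 (mod 4), so (27/313) = +(313/27).
Reduce top mod 27: now compute (16/27).
Pull out 2^4: since 27 ≡ 3 (mod 8), (2/27) = -1, so (2/27)^4 = +1.
Reached (1/27) = 1. Collecting the sign flips along the way, the symbol is +1.

1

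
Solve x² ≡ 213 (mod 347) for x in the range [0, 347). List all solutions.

Since 347 ≡ 3 (mod 4), a square root of 213 is 213^((347+1)/4) = 213^87 mod 347.
Repeated squaring: 213^2≡259, 213^4≡110, 213^8≡302, 213^16≡290, 213^32≡126, 213^64≡261 (mod 347).
213^87 = 213^(64+16+4+2+1) ≡ 108 (mod 347).
Check: 108² = 11664 ≡ 213 (mod 347). The two roots are 108 and 239.

108, 239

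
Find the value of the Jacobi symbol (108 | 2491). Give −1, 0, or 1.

Pull out 2^2: since 2491 ≡ 3 (mod 8), (2/2491) = -1, so (2/2491)^2 = +1.
Reciprocity: 27 ≡ 3 and 2491 ≡ 3 (mod 4), so (27/2491) = −(2491/27).
Reduce top mod 27: now compute (7/27).
Reciprocity: 7 ≡ 3 and 27 ≡ 3 (mod 4), so (7/27) = −(27/7).
Reduce top mod 7: now compute (6/7).
Pull out 2: since 7 ≡ 7 (mod 8), (2/7) = +1.
Reciprocity: 3 ≡ 3 and 7 ≡ 3 (mod 4), so (3/7) = −(7/3).
Reduce top mod 3: now compute (1/3).
Reached (1/3) = 1. Collecting the sign flips along the way, the symbol is -1.

-1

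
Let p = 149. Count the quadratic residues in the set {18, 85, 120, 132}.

3

(18/149) = -1 → non-residue.
(85/149) = +1 → QR.
(120/149) = +1 → QR.
(132/149) = +1 → QR.
Total quadratic residues among the 4: 3.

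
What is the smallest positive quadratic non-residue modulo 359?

7

(2/359) = +1, so 2 is a residue.
(3/359) = +1, so 3 is a residue.
(4/359) = +1, so 4 is a residue.
(5/359) = +1, so 5 is a residue.
(6/359) = +1, so 6 is a residue.
(7/359) = −1, so 7 is the smallest positive non-residue mod 359.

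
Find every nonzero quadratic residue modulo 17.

1, 2, 4, 8, 9, 13, 15, 16

Square k = 1,…,8 (k and 17−k give the same square):
1²=1, 2²=4, 3²=9, 4²=16, 5²≡8, 6²≡2, 7²≡15, 8²≡13 (mod 17).
So the quadratic residues mod 17 are {1, 2, 4, 8, 9, 13, 15, 16}.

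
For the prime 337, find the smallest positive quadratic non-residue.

5

(2/337) = +1, so 2 is a residue.
(3/337) = +1, so 3 is a residue.
(4/337) = +1, so 4 is a residue.
(5/337) = −1, so 5 is the smallest positive non-residue mod 337.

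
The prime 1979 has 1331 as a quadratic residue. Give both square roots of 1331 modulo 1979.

693, 1286

Since 1979 ≡ 3 (mod 4), a square root of 1331 is 1331^((1979+1)/4) = 1331^495 mod 1979.
Repeated squaring: 1331^2≡356, 1331^4≡80, 1331^8≡463, 1331^16≡637, 1331^32≡74, 1331^64≡1518, 1331^128≡768, 1331^256≡82 (mod 1979).
1331^495 = 1331^(256+128+64+32+8+4+2+1) ≡ 693 (mod 1979).
Check: 693² = 480249 ≡ 1331 (mod 1979). The two roots are 693 and 1286.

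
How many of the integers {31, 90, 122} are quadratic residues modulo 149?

(31/149) = +1 → QR.
(90/149) = -1 → non-residue.
(122/149) = -1 → non-residue.
Total quadratic residues among the 3: 1.

1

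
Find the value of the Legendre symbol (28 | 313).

Euler's criterion: (28/313) ≡ 28^156 (mod 313).
28^2 ≡ 158 (mod 313)
28^4 ≡ 237 (mod 313)
28^8 ≡ 142 (mod 313)
28^16 ≡ 132 (mod 313)
28^32 ≡ 209 (mod 313)
28^64 ≡ 174 (mod 313)
28^128 ≡ 228 (mod 313)
28^156 = 28^(128+16+8+4) ≡ 312 (mod 313).
Result is 312 ≡ −1, so (28/313) = −1.

-1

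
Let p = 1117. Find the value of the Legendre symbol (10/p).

1

Euler's criterion: (10/1117) ≡ 10^558 (mod 1117).
10^2 ≡ 100 (mod 1117)
10^4 ≡ 1064 (mod 1117)
10^8 ≡ 575 (mod 1117)
10^16 ≡ 1110 (mod 1117)
10^32 ≡ 49 (mod 1117)
10^64 ≡ 167 (mod 1117)
10^128 ≡ 1081 (mod 1117)
10^256 ≡ 179 (mod 1117)
10^512 ≡ 765 (mod 1117)
10^558 = 10^(512+32+8+4+2) ≡ 1 (mod 1117).
Result is 1, so (10/1117) = 1.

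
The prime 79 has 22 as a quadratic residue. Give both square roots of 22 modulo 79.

Since 79 ≡ 3 (mod 4), a square root of 22 is 22^((79+1)/4) = 22^20 mod 79.
Repeated squaring: 22^2≡10, 22^4≡21, 22^8≡46, 22^16≡62 (mod 79).
22^20 = 22^(16+4) ≡ 38 (mod 79).
Check: 38² = 1444 ≡ 22 (mod 79). The two roots are 38 and 41.

38, 41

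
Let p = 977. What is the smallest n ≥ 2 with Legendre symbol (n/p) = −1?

(2/977) = +1, so 2 is a residue.
(3/977) = −1, so 3 is the smallest positive non-residue mod 977.

3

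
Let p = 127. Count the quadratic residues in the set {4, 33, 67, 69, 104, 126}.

(4/127) = +1 → QR.
(33/127) = -1 → non-residue.
(67/127) = -1 → non-residue.
(69/127) = +1 → QR.
(104/127) = +1 → QR.
(126/127) = -1 → non-residue.
Total quadratic residues among the 6: 3.

3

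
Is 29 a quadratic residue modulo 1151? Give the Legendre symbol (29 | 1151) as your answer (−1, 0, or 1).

Reciprocity: 29 ≡ 1 and 1151 ≡ 3 (mod 4), so (29/1151) = +(1151/29).
Reduce top mod 29: now compute (20/29).
Pull out 2^2: since 29 ≡ 5 (mod 8), (2/29) = -1, so (2/29)^2 = +1.
Reciprocity: 5 ≡ 1 and 29 ≡ 1 (mod 4), so (5/29) = +(29/5).
Reduce top mod 5: now compute (4/5).
Pull out 2^2: since 5 ≡ 5 (mod 8), (2/5) = -1, so (2/5)^2 = +1.
Reached (1/5) = 1. Collecting the sign flips along the way, the symbol is +1.

1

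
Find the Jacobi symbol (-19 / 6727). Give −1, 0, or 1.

First reduce: -19 ≡ 6708 (mod 6727).
Pull out 2^2: since 6727 ≡ 7 (mod 8), (2/6727) = +1, so (2/6727)^2 = +1.
Reciprocity: 1677 ≡ 1 and 6727 ≡ 3 (mod 4), so (1677/6727) = +(6727/1677).
Reduce top mod 1677: now compute (19/1677).
Reciprocity: 19 ≡ 3 and 1677 ≡ 1 (mod 4), so (19/1677) = +(1677/19).
Reduce top mod 19: now compute (5/19).
Reciprocity: 5 ≡ 1 and 19 ≡ 3 (mod 4), so (5/19) = +(19/5).
Reduce top mod 5: now compute (4/5).
Pull out 2^2: since 5 ≡ 5 (mod 8), (2/5) = -1, so (2/5)^2 = +1.
Reached (1/5) = 1. Collecting the sign flips along the way, the symbol is +1.

1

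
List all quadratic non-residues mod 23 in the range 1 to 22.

5,7,10,11,14,15,17,19,20,21,22

Square k = 1,…,11 (k and 23−k give the same square):
1²=1, 2²=4, 3²=9, 4²=16, 5²≡2, 6²≡13, 7²≡3, 8²≡18, 9²≡12, 10²≡8, 11²≡6 (mod 23).
The residues are {1, 2, 3, 4, 6, 8, 9, 12, 13, 16, 18}; the non-residues are the remaining 11 nonzero classes.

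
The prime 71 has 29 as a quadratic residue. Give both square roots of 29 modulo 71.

Since 71 ≡ 3 (mod 4), a square root of 29 is 29^((71+1)/4) = 29^18 mod 71.
Repeated squaring: 29^2≡60, 29^4≡50, 29^8≡15, 29^16≡12 (mod 71).
29^18 = 29^(16+2) ≡ 10 (mod 71).
Check: 10² = 100 ≡ 29 (mod 71). The two roots are 10 and 61.

10, 61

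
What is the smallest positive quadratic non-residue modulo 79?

3

(2/79) = +1, so 2 is a residue.
(3/79) = −1, so 3 is the smallest positive non-residue mod 79.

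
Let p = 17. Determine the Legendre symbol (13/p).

1

Reciprocity: 13 ≡ 1 and 17 ≡ 1 (mod 4), so (13/17) = +(17/13).
Reduce top mod 13: now compute (4/13).
Pull out 2^2: since 13 ≡ 5 (mod 8), (2/13) = -1, so (2/13)^2 = +1.
Reached (1/13) = 1. Collecting the sign flips along the way, the symbol is +1.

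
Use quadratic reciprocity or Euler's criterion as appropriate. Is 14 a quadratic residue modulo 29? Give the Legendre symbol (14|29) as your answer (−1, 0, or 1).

-1

Euler's criterion: (14/29) ≡ 14^14 (mod 29).
14^2 ≡ 22 (mod 29)
14^4 ≡ 20 (mod 29)
14^8 ≡ 23 (mod 29)
14^14 = 14^(8+4+2) ≡ 28 (mod 29).
Result is 28 ≡ −1, so (14/29) = −1.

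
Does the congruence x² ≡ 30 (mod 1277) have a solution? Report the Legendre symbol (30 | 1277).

Pull out 2: since 1277 ≡ 5 (mod 8), (2/1277) = -1.
Reciprocity: 15 ≡ 3 and 1277 ≡ 1 (mod 4), so (15/1277) = +(1277/15).
Reduce top mod 15: now compute (2/15).
Pull out 2: since 15 ≡ 7 (mod 8), (2/15) = +1.
Reached (1/15) = 1. Collecting the sign flips along the way, the symbol is -1.

-1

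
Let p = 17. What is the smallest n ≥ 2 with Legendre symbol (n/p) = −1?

(2/17) = +1, so 2 is a residue.
(3/17) = −1, so 3 is the smallest positive non-residue mod 17.

3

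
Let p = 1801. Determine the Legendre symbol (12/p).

Pull out 2^2: since 1801 ≡ 1 (mod 8), (2/1801) = +1, so (2/1801)^2 = +1.
Reciprocity: 3 ≡ 3 and 1801 ≡ 1 (mod 4), so (3/1801) = +(1801/3).
Reduce top mod 3: now compute (1/3).
Reached (1/3) = 1. Collecting the sign flips along the way, the symbol is +1.

1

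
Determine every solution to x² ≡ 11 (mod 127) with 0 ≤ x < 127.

Since 127 ≡ 3 (mod 4), a square root of 11 is 11^((127+1)/4) = 11^32 mod 127.
Repeated squaring: 11^2≡121, 11^4≡36, 11^8≡26, 11^16≡41, 11^32≡30 (mod 127).
11^32 = 11^(32) ≡ 30 (mod 127).
Check: 30² = 900 ≡ 11 (mod 127). The two roots are 30 and 97.

30, 97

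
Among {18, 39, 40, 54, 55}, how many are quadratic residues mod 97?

2

(18/97) = +1 → QR.
(39/97) = -1 → non-residue.
(40/97) = -1 → non-residue.
(54/97) = +1 → QR.
(55/97) = -1 → non-residue.
Total quadratic residues among the 5: 2.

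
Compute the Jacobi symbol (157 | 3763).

-1

Reciprocity: 157 ≡ 1 and 3763 ≡ 3 (mod 4), so (157/3763) = +(3763/157).
Reduce top mod 157: now compute (152/157).
Pull out 2^3: since 157 ≡ 5 (mod 8), (2/157) = -1, so (2/157)^3 = -1.
Reciprocity: 19 ≡ 3 and 157 ≡ 1 (mod 4), so (19/157) = +(157/19).
Reduce top mod 19: now compute (5/19).
Reciprocity: 5 ≡ 1 and 19 ≡ 3 (mod 4), so (5/19) = +(19/5).
Reduce top mod 5: now compute (4/5).
Pull out 2^2: since 5 ≡ 5 (mod 8), (2/5) = -1, so (2/5)^2 = +1.
Reached (1/5) = 1. Collecting the sign flips along the way, the symbol is -1.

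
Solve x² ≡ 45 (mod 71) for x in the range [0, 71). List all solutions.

Since 71 ≡ 3 (mod 4), a square root of 45 is 45^((71+1)/4) = 45^18 mod 71.
Repeated squaring: 45^2≡37, 45^4≡20, 45^8≡45, 45^16≡37 (mod 71).
45^18 = 45^(16+2) ≡ 20 (mod 71).
Check: 20² = 400 ≡ 45 (mod 71). The two roots are 20 and 51.

20, 51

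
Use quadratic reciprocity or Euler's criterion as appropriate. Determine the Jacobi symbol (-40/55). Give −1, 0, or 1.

0

First reduce: -40 ≡ 15 (mod 55).
Reciprocity: 15 ≡ 3 and 55 ≡ 3 (mod 4), so (15/55) = −(55/15).
Reduce top mod 15: now compute (10/15).
Pull out 2: since 15 ≡ 7 (mod 8), (2/15) = +1.
Reciprocity: 5 ≡ 1 and 15 ≡ 3 (mod 4), so (5/15) = +(15/5).
Reduce top mod 5: now compute (0/5).
Top reduces to 0: gcd > 1, so the symbol is 0.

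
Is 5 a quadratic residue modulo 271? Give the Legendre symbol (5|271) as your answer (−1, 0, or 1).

1

Euler's criterion: (5/271) ≡ 5^135 (mod 271).
5^2 ≡ 25 (mod 271)
5^4 ≡ 83 (mod 271)
5^8 ≡ 114 (mod 271)
5^16 ≡ 259 (mod 271)
5^32 ≡ 144 (mod 271)
5^64 ≡ 140 (mod 271)
5^128 ≡ 88 (mod 271)
5^135 = 5^(128+4+2+1) ≡ 1 (mod 271).
Result is 1, so (5/271) = 1.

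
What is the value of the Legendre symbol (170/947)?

-1

Pull out 2: since 947 ≡ 3 (mod 8), (2/947) = -1.
Reciprocity: 85 ≡ 1 and 947 ≡ 3 (mod 4), so (85/947) = +(947/85).
Reduce top mod 85: now compute (12/85).
Pull out 2^2: since 85 ≡ 5 (mod 8), (2/85) = -1, so (2/85)^2 = +1.
Reciprocity: 3 ≡ 3 and 85 ≡ 1 (mod 4), so (3/85) = +(85/3).
Reduce top mod 3: now compute (1/3).
Reached (1/3) = 1. Collecting the sign flips along the way, the symbol is -1.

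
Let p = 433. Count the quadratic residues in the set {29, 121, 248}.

(29/433) = -1 → non-residue.
(121/433) = +1 → QR.
(248/433) = -1 → non-residue.
Total quadratic residues among the 3: 1.

1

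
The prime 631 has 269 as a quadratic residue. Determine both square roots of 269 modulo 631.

30, 601

Since 631 ≡ 3 (mod 4), a square root of 269 is 269^((631+1)/4) = 269^158 mod 631.
Repeated squaring: 269^2≡427, 269^4≡601, 269^8≡269, 269^16≡427, 269^32≡601, 269^64≡269, 269^128≡427 (mod 631).
269^158 = 269^(128+16+8+4+2) ≡ 601 (mod 631).
Check: 601² = 361201 ≡ 269 (mod 631). The two roots are 30 and 601.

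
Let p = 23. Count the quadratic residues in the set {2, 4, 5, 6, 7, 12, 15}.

4

(2/23) = +1 → QR.
(4/23) = +1 → QR.
(5/23) = -1 → non-residue.
(6/23) = +1 → QR.
(7/23) = -1 → non-residue.
(12/23) = +1 → QR.
(15/23) = -1 → non-residue.
Total quadratic residues among the 7: 4.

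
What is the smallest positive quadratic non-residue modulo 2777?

3

(2/2777) = +1, so 2 is a residue.
(3/2777) = −1, so 3 is the smallest positive non-residue mod 2777.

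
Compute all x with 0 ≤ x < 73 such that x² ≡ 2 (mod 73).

73 ≡ 1 (mod 4), so we find a root by search.
Trying successive values, 32² = 1024 ≡ 2 (mod 73). The other root is 73 − 32 = 41.

32, 41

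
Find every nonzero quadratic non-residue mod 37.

Square k = 1,…,18 (k and 37−k give the same square):
1²=1, 2²=4, 3²=9, 4²=16, 5²=25, 6²=36, 7²≡12, 8²≡27, 9²≡7, 10²≡26, 11²≡10, 12²≡33, 13²≡21, 14²≡11, 15²≡3, 16²≡34, 17²≡30, 18²≡28 (mod 37).
The residues are {1, 3, 4, 7, 9, 10, 11, 12, 16, 21, 25, 26, 27, 28, 30, 33, 34, 36}; the non-residues are the remaining 18 nonzero classes.

2, 5, 6, 8, 13, 14, 15, 17, 18, 19, 20, 22, 23, 24, 29, 31, 32, 35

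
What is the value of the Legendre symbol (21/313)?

Euler's criterion: (21/313) ≡ 21^156 (mod 313).
21^2 ≡ 128 (mod 313)
21^4 ≡ 108 (mod 313)
21^8 ≡ 83 (mod 313)
21^16 ≡ 3 (mod 313)
21^32 ≡ 9 (mod 313)
21^64 ≡ 81 (mod 313)
21^128 ≡ 301 (mod 313)
21^156 = 21^(128+16+8+4) ≡ 312 (mod 313).
Result is 312 ≡ −1, so (21/313) = −1.

-1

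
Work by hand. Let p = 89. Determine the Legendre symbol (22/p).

1

Euler's criterion: (22/89) ≡ 22^44 (mod 89).
22^2 ≡ 39 (mod 89)
22^4 ≡ 8 (mod 89)
22^8 ≡ 64 (mod 89)
22^16 ≡ 2 (mod 89)
22^32 ≡ 4 (mod 89)
22^44 = 22^(32+8+4) ≡ 1 (mod 89).
Result is 1, so (22/89) = 1.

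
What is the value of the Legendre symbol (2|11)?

-1

Pull out 2: since 11 ≡ 3 (mod 8), (2/11) = -1.
Reached (1/11) = 1. Collecting the sign flips along the way, the symbol is -1.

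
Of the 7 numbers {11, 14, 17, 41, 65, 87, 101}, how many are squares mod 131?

4

(11/131) = +1 → QR.
(14/131) = -1 → non-residue.
(17/131) = -1 → non-residue.
(41/131) = +1 → QR.
(65/131) = +1 → QR.
(87/131) = -1 → non-residue.
(101/131) = +1 → QR.
Total quadratic residues among the 7: 4.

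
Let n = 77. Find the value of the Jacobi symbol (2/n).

Pull out 2: since 77 ≡ 5 (mod 8), (2/77) = -1.
Reached (1/77) = 1. Collecting the sign flips along the way, the symbol is -1.

-1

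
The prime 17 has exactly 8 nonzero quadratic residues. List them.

1,2,4,8,9,13,15,16

Square k = 1,…,8 (k and 17−k give the same square):
1²=1, 2²=4, 3²=9, 4²=16, 5²≡8, 6²≡2, 7²≡15, 8²≡13 (mod 17).
So the quadratic residues mod 17 are {1, 2, 4, 8, 9, 13, 15, 16}.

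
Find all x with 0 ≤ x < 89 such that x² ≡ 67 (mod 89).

89 ≡ 1 (mod 4), so we find a root by search.
Trying successive values, 44² = 1936 ≡ 67 (mod 89). The other root is 89 − 44 = 45.

44, 45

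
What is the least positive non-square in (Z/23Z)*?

5

(2/23) = +1, so 2 is a residue.
(3/23) = +1, so 3 is a residue.
(4/23) = +1, so 4 is a residue.
(5/23) = −1, so 5 is the smallest positive non-residue mod 23.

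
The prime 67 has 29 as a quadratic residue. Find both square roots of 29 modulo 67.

Since 67 ≡ 3 (mod 4), a square root of 29 is 29^((67+1)/4) = 29^17 mod 67.
Repeated squaring: 29^2≡37, 29^4≡29, 29^8≡37, 29^16≡29 (mod 67).
29^17 = 29^(16+1) ≡ 37 (mod 67).
Check: 37² = 1369 ≡ 29 (mod 67). The two roots are 30 and 37.

30, 37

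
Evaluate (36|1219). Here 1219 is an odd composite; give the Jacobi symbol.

1

Pull out 2^2: since 1219 ≡ 3 (mod 8), (2/1219) = -1, so (2/1219)^2 = +1.
Reciprocity: 9 ≡ 1 and 1219 ≡ 3 (mod 4), so (9/1219) = +(1219/9).
Reduce top mod 9: now compute (4/9).
Pull out 2^2: since 9 ≡ 1 (mod 8), (2/9) = +1, so (2/9)^2 = +1.
Reached (1/9) = 1. Collecting the sign flips along the way, the symbol is +1.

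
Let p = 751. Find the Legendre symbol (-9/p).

-1

First reduce: -9 ≡ 742 (mod 751).
Pull out 2: since 751 ≡ 7 (mod 8), (2/751) = +1.
Reciprocity: 371 ≡ 3 and 751 ≡ 3 (mod 4), so (371/751) = −(751/371).
Reduce top mod 371: now compute (9/371).
Reciprocity: 9 ≡ 1 and 371 ≡ 3 (mod 4), so (9/371) = +(371/9).
Reduce top mod 9: now compute (2/9).
Pull out 2: since 9 ≡ 1 (mod 8), (2/9) = +1.
Reached (1/9) = 1. Collecting the sign flips along the way, the symbol is -1.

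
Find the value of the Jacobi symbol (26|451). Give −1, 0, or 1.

-1

Pull out 2: since 451 ≡ 3 (mod 8), (2/451) = -1.
Reciprocity: 13 ≡ 1 and 451 ≡ 3 (mod 4), so (13/451) = +(451/13).
Reduce top mod 13: now compute (9/13).
Reciprocity: 9 ≡ 1 and 13 ≡ 1 (mod 4), so (9/13) = +(13/9).
Reduce top mod 9: now compute (4/9).
Pull out 2^2: since 9 ≡ 1 (mod 8), (2/9) = +1, so (2/9)^2 = +1.
Reached (1/9) = 1. Collecting the sign flips along the way, the symbol is -1.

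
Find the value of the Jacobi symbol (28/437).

Pull out 2^2: since 437 ≡ 5 (mod 8), (2/437) = -1, so (2/437)^2 = +1.
Reciprocity: 7 ≡ 3 and 437 ≡ 1 (mod 4), so (7/437) = +(437/7).
Reduce top mod 7: now compute (3/7).
Reciprocity: 3 ≡ 3 and 7 ≡ 3 (mod 4), so (3/7) = −(7/3).
Reduce top mod 3: now compute (1/3).
Reached (1/3) = 1. Collecting the sign flips along the way, the symbol is -1.

-1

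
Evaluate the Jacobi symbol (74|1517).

0

Pull out 2: since 1517 ≡ 5 (mod 8), (2/1517) = -1.
Reciprocity: 37 ≡ 1 and 1517 ≡ 1 (mod 4), so (37/1517) = +(1517/37).
Reduce top mod 37: now compute (0/37).
Top reduces to 0: gcd > 1, so the symbol is 0.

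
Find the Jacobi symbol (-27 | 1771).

1

First reduce: -27 ≡ 1744 (mod 1771).
Pull out 2^4: since 1771 ≡ 3 (mod 8), (2/1771) = -1, so (2/1771)^4 = +1.
Reciprocity: 109 ≡ 1 and 1771 ≡ 3 (mod 4), so (109/1771) = +(1771/109).
Reduce top mod 109: now compute (27/109).
Reciprocity: 27 ≡ 3 and 109 ≡ 1 (mod 4), so (27/109) = +(109/27).
Reduce top mod 27: now compute (1/27).
Reached (1/27) = 1. Collecting the sign flips along the way, the symbol is +1.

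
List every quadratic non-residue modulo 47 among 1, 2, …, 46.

Square k = 1,…,23 (k and 47−k give the same square):
1²=1, 2²=4, 3²=9, 4²=16, 5²=25, 6²=36, 7²≡2, 8²≡17, 9²≡34, 10²≡6, 11²≡27, 12²≡3, 13²≡28, 14²≡8, 15²≡37, 16²≡21, 17²≡7, 18²≡42, 19²≡32, 20²≡24, 21²≡18, 22²≡14, 23²≡12 (mod 47).
The residues are {1, 2, 3, 4, 6, 7, 8, 9, 12, 14, 16, 17, 18, 21, 24, 25, 27, 28, 32, 34, 36, 37, 42}; the non-residues are the remaining 23 nonzero classes.

5 10 11 13 15 19 20 22 23 26 29 30 31 33 35 38 39 40 41 43 44 45 46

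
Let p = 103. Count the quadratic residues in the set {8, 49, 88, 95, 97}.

(8/103) = +1 → QR.
(49/103) = +1 → QR.
(88/103) = -1 → non-residue.
(95/103) = -1 → non-residue.
(97/103) = +1 → QR.
Total quadratic residues among the 5: 3.

3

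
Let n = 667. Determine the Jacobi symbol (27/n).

Reciprocity: 27 ≡ 3 and 667 ≡ 3 (mod 4), so (27/667) = −(667/27).
Reduce top mod 27: now compute (19/27).
Reciprocity: 19 ≡ 3 and 27 ≡ 3 (mod 4), so (19/27) = −(27/19).
Reduce top mod 19: now compute (8/19).
Pull out 2^3: since 19 ≡ 3 (mod 8), (2/19) = -1, so (2/19)^3 = -1.
Reached (1/19) = 1. Collecting the sign flips along the way, the symbol is -1.

-1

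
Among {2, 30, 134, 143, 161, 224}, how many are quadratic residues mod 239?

4

(2/239) = +1 → QR.
(30/239) = +1 → QR.
(134/239) = +1 → QR.
(143/239) = -1 → non-residue.
(161/239) = +1 → QR.
(224/239) = -1 → non-residue.
Total quadratic residues among the 6: 4.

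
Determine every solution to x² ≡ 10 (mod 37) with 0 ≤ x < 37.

11, 26

37 ≡ 1 (mod 4), so we find a root by search.
Trying successive values, 11² = 121 ≡ 10 (mod 37). The other root is 37 − 11 = 26.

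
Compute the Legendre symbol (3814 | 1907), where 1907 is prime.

0

First reduce: 3814 ≡ 0 (mod 1907).
Top reduces to 0: gcd > 1, so the symbol is 0.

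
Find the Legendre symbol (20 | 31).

Pull out 2^2: since 31 ≡ 7 (mod 8), (2/31) = +1, so (2/31)^2 = +1.
Reciprocity: 5 ≡ 1 and 31 ≡ 3 (mod 4), so (5/31) = +(31/5).
Reduce top mod 5: now compute (1/5).
Reached (1/5) = 1. Collecting the sign flips along the way, the symbol is +1.

1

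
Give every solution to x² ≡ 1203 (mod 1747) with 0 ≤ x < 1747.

494, 1253

Since 1747 ≡ 3 (mod 4), a square root of 1203 is 1203^((1747+1)/4) = 1203^437 mod 1747.
Repeated squaring: 1203^2≡693, 1203^4≡1571, 1203^8≡1277, 1203^16≡778, 1203^32≡822, 1203^64≡1342, 1203^128≡1554, 1203^256≡562 (mod 1747).
1203^437 = 1203^(256+128+32+16+4+1) ≡ 494 (mod 1747).
Check: 494² = 244036 ≡ 1203 (mod 1747). The two roots are 494 and 1253.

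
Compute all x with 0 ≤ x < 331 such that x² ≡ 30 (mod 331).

19, 312

Since 331 ≡ 3 (mod 4), a square root of 30 is 30^((331+1)/4) = 30^83 mod 331.
Repeated squaring: 30^2≡238, 30^4≡43, 30^8≡194, 30^16≡233, 30^32≡5, 30^64≡25 (mod 331).
30^83 = 30^(64+16+2+1) ≡ 19 (mod 331).
Check: 19² = 361 ≡ 30 (mod 331). The two roots are 19 and 312.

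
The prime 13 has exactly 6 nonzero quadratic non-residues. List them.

2 5 6 7 8 11

Square k = 1,…,6 (k and 13−k give the same square):
1²=1, 2²=4, 3²=9, 4²≡3, 5²≡12, 6²≡10 (mod 13).
The residues are {1, 3, 4, 9, 10, 12}; the non-residues are the remaining 6 nonzero classes.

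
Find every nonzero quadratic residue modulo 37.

Square k = 1,…,18 (k and 37−k give the same square):
1²=1, 2²=4, 3²=9, 4²=16, 5²=25, 6²=36, 7²≡12, 8²≡27, 9²≡7, 10²≡26, 11²≡10, 12²≡33, 13²≡21, 14²≡11, 15²≡3, 16²≡34, 17²≡30, 18²≡28 (mod 37).
So the quadratic residues mod 37 are {1, 3, 4, 7, 9, 10, 11, 12, 16, 21, 25, 26, 27, 28, 30, 33, 34, 36}.

1 3 4 7 9 10 11 12 16 21 25 26 27 28 30 33 34 36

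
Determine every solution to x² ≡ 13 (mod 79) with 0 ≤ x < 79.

Since 79 ≡ 3 (mod 4), a square root of 13 is 13^((79+1)/4) = 13^20 mod 79.
Repeated squaring: 13^2≡11, 13^4≡42, 13^8≡26, 13^16≡44 (mod 79).
13^20 = 13^(16+4) ≡ 31 (mod 79).
Check: 31² = 961 ≡ 13 (mod 79). The two roots are 31 and 48.

31, 48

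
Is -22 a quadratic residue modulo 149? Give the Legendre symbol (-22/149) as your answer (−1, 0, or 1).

Euler's criterion: (-22/149) ≡ 127^74 (mod 149).
127^2 ≡ 37 (mod 149)
127^4 ≡ 28 (mod 149)
127^8 ≡ 39 (mod 149)
127^16 ≡ 31 (mod 149)
127^32 ≡ 67 (mod 149)
127^64 ≡ 19 (mod 149)
127^74 = 127^(64+8+2) ≡ 1 (mod 149).
Result is 1, so (-22/149) = 1.

1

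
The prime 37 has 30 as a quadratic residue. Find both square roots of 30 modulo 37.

17, 20

37 ≡ 1 (mod 4), so we find a root by search.
Trying successive values, 17² = 289 ≡ 30 (mod 37). The other root is 37 − 17 = 20.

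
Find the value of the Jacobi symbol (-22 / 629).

First reduce: -22 ≡ 607 (mod 629).
Reciprocity: 607 ≡ 3 and 629 ≡ 1 (mod 4), so (607/629) = +(629/607).
Reduce top mod 607: now compute (22/607).
Pull out 2: since 607 ≡ 7 (mod 8), (2/607) = +1.
Reciprocity: 11 ≡ 3 and 607 ≡ 3 (mod 4), so (11/607) = −(607/11).
Reduce top mod 11: now compute (2/11).
Pull out 2: since 11 ≡ 3 (mod 8), (2/11) = -1.
Reached (1/11) = 1. Collecting the sign flips along the way, the symbol is +1.

1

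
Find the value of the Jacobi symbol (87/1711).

0

Reciprocity: 87 ≡ 3 and 1711 ≡ 3 (mod 4), so (87/1711) = −(1711/87).
Reduce top mod 87: now compute (58/87).
Pull out 2: since 87 ≡ 7 (mod 8), (2/87) = +1.
Reciprocity: 29 ≡ 1 and 87 ≡ 3 (mod 4), so (29/87) = +(87/29).
Reduce top mod 29: now compute (0/29).
Top reduces to 0: gcd > 1, so the symbol is 0.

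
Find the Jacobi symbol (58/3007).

1

Pull out 2: since 3007 ≡ 7 (mod 8), (2/3007) = +1.
Reciprocity: 29 ≡ 1 and 3007 ≡ 3 (mod 4), so (29/3007) = +(3007/29).
Reduce top mod 29: now compute (20/29).
Pull out 2^2: since 29 ≡ 5 (mod 8), (2/29) = -1, so (2/29)^2 = +1.
Reciprocity: 5 ≡ 1 and 29 ≡ 1 (mod 4), so (5/29) = +(29/5).
Reduce top mod 5: now compute (4/5).
Pull out 2^2: since 5 ≡ 5 (mod 8), (2/5) = -1, so (2/5)^2 = +1.
Reached (1/5) = 1. Collecting the sign flips along the way, the symbol is +1.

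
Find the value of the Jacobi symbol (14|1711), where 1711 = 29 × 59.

1

Pull out 2: since 1711 ≡ 7 (mod 8), (2/1711) = +1.
Reciprocity: 7 ≡ 3 and 1711 ≡ 3 (mod 4), so (7/1711) = −(1711/7).
Reduce top mod 7: now compute (3/7).
Reciprocity: 3 ≡ 3 and 7 ≡ 3 (mod 4), so (3/7) = −(7/3).
Reduce top mod 3: now compute (1/3).
Reached (1/3) = 1. Collecting the sign flips along the way, the symbol is +1.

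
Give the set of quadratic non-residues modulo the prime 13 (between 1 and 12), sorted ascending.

2 5 6 7 8 11

Square k = 1,…,6 (k and 13−k give the same square):
1²=1, 2²=4, 3²=9, 4²≡3, 5²≡12, 6²≡10 (mod 13).
The residues are {1, 3, 4, 9, 10, 12}; the non-residues are the remaining 6 nonzero classes.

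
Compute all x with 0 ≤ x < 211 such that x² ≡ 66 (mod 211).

53, 158

Since 211 ≡ 3 (mod 4), a square root of 66 is 66^((211+1)/4) = 66^53 mod 211.
Repeated squaring: 66^2≡136, 66^4≡139, 66^8≡120, 66^16≡52, 66^32≡172 (mod 211).
66^53 = 66^(32+16+4+1) ≡ 53 (mod 211).
Check: 53² = 2809 ≡ 66 (mod 211). The two roots are 53 and 158.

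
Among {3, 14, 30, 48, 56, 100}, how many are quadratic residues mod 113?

4

(3/113) = -1 → non-residue.
(14/113) = +1 → QR.
(30/113) = +1 → QR.
(48/113) = -1 → non-residue.
(56/113) = +1 → QR.
(100/113) = +1 → QR.
Total quadratic residues among the 6: 4.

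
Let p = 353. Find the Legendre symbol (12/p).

Euler's criterion: (12/353) ≡ 12^176 (mod 353).
12^2 ≡ 144 (mod 353)
12^4 ≡ 262 (mod 353)
12^8 ≡ 162 (mod 353)
12^16 ≡ 122 (mod 353)
12^32 ≡ 58 (mod 353)
12^64 ≡ 187 (mod 353)
12^128 ≡ 22 (mod 353)
12^176 = 12^(128+32+16) ≡ 352 (mod 353).
Result is 352 ≡ −1, so (12/353) = −1.

-1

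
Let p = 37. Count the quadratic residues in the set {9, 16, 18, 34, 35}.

3

(9/37) = +1 → QR.
(16/37) = +1 → QR.
(18/37) = -1 → non-residue.
(34/37) = +1 → QR.
(35/37) = -1 → non-residue.
Total quadratic residues among the 5: 3.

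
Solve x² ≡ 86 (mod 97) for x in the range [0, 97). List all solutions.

38, 59

97 ≡ 1 (mod 4), so we find a root by search.
Trying successive values, 38² = 1444 ≡ 86 (mod 97). The other root is 97 − 38 = 59.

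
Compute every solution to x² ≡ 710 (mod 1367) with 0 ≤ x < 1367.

Since 1367 ≡ 3 (mod 4), a square root of 710 is 710^((1367+1)/4) = 710^342 mod 1367.
Repeated squaring: 710^2≡1044, 710^4≡437, 710^8≡956, 710^16≡780, 710^32≡85, 710^64≡390, 710^128≡363, 710^256≡537 (mod 1367).
710^342 = 710^(256+64+16+4+2) ≡ 873 (mod 1367).
Check: 873² = 762129 ≡ 710 (mod 1367). The two roots are 494 and 873.

494, 873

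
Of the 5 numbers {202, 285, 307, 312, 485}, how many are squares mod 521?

(202/521) = +1 → QR.
(285/521) = +1 → QR.
(307/521) = -1 → non-residue.
(312/521) = -1 → non-residue.
(485/521) = +1 → QR.
Total quadratic residues among the 5: 3.

3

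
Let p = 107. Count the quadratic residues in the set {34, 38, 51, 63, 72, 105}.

(34/107) = +1 → QR.
(38/107) = -1 → non-residue.
(51/107) = -1 → non-residue.
(63/107) = -1 → non-residue.
(72/107) = -1 → non-residue.
(105/107) = +1 → QR.
Total quadratic residues among the 6: 2.

2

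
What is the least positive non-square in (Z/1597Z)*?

2

(2/1597) = −1, so 2 is the smallest positive non-residue mod 1597.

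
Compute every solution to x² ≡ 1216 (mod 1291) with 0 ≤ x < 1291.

Since 1291 ≡ 3 (mod 4), a square root of 1216 is 1216^((1291+1)/4) = 1216^323 mod 1291.
Repeated squaring: 1216^2≡461, 1216^4≡797, 1216^8≡37, 1216^16≡78, 1216^32≡920, 1216^64≡795, 1216^128≡726, 1216^256≡348 (mod 1291).
1216^323 = 1216^(256+64+2+1) ≡ 408 (mod 1291).
Check: 408² = 166464 ≡ 1216 (mod 1291). The two roots are 408 and 883.

408, 883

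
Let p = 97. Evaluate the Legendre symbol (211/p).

-1

Euler's criterion: (211/97) ≡ 17^48 (mod 97).
17^2 ≡ 95 (mod 97)
17^4 ≡ 4 (mod 97)
17^8 ≡ 16 (mod 97)
17^16 ≡ 62 (mod 97)
17^32 ≡ 61 (mod 97)
17^48 = 17^(32+16) ≡ 96 (mod 97).
Result is 96 ≡ −1, so (211/97) = −1.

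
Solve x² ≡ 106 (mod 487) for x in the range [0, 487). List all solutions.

Since 487 ≡ 3 (mod 4), a square root of 106 is 106^((487+1)/4) = 106^122 mod 487.
Repeated squaring: 106^2≡35, 106^4≡251, 106^8≡178, 106^16≡29, 106^32≡354, 106^64≡157 (mod 487).
106^122 = 106^(64+32+16+8+2) ≡ 67 (mod 487).
Check: 67² = 4489 ≡ 106 (mod 487). The two roots are 67 and 420.

67, 420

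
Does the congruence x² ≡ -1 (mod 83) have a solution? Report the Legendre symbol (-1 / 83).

First reduce: -1 ≡ 82 (mod 83).
Pull out 2: since 83 ≡ 3 (mod 8), (2/83) = -1.
Reciprocity: 41 ≡ 1 and 83 ≡ 3 (mod 4), so (41/83) = +(83/41).
Reduce top mod 41: now compute (1/41).
Reached (1/41) = 1. Collecting the sign flips along the way, the symbol is -1.

-1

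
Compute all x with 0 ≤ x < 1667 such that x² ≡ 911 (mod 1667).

397, 1270

Since 1667 ≡ 3 (mod 4), a square root of 911 is 911^((1667+1)/4) = 911^417 mod 1667.
Repeated squaring: 911^2≡1422, 911^4≡13, 911^8≡169, 911^16≡222, 911^32≡941, 911^64≡304, 911^128≡731, 911^256≡921 (mod 1667).
911^417 = 911^(256+128+32+1) ≡ 397 (mod 1667).
Check: 397² = 157609 ≡ 911 (mod 1667). The two roots are 397 and 1270.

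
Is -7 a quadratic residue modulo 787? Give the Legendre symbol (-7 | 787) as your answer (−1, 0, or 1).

First reduce: -7 ≡ 780 (mod 787).
Pull out 2^2: since 787 ≡ 3 (mod 8), (2/787) = -1, so (2/787)^2 = +1.
Reciprocity: 195 ≡ 3 and 787 ≡ 3 (mod 4), so (195/787) = −(787/195).
Reduce top mod 195: now compute (7/195).
Reciprocity: 7 ≡ 3 and 195 ≡ 3 (mod 4), so (7/195) = −(195/7).
Reduce top mod 7: now compute (6/7).
Pull out 2: since 7 ≡ 7 (mod 8), (2/7) = +1.
Reciprocity: 3 ≡ 3 and 7 ≡ 3 (mod 4), so (3/7) = −(7/3).
Reduce top mod 3: now compute (1/3).
Reached (1/3) = 1. Collecting the sign flips along the way, the symbol is -1.

-1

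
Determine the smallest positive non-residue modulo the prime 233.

3

(2/233) = +1, so 2 is a residue.
(3/233) = −1, so 3 is the smallest positive non-residue mod 233.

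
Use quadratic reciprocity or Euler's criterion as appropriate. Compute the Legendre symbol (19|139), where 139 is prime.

Euler's criterion: (19/139) ≡ 19^69 (mod 139).
19^2 ≡ 83 (mod 139)
19^4 ≡ 78 (mod 139)
19^8 ≡ 107 (mod 139)
19^16 ≡ 51 (mod 139)
19^32 ≡ 99 (mod 139)
19^64 ≡ 71 (mod 139)
19^69 = 19^(64+4+1) ≡ 138 (mod 139).
Result is 138 ≡ −1, so (19/139) = −1.

-1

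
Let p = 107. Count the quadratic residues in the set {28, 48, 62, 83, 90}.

4

(28/107) = -1 → non-residue.
(48/107) = +1 → QR.
(62/107) = +1 → QR.
(83/107) = +1 → QR.
(90/107) = +1 → QR.
Total quadratic residues among the 5: 4.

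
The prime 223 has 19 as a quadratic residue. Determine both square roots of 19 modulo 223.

58, 165

Since 223 ≡ 3 (mod 4), a square root of 19 is 19^((223+1)/4) = 19^56 mod 223.
Repeated squaring: 19^2≡138, 19^4≡89, 19^8≡116, 19^16≡76, 19^32≡201 (mod 223).
19^56 = 19^(32+16+8) ≡ 58 (mod 223).
Check: 58² = 3364 ≡ 19 (mod 223). The two roots are 58 and 165.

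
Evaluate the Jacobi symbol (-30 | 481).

1

First reduce: -30 ≡ 451 (mod 481).
Reciprocity: 451 ≡ 3 and 481 ≡ 1 (mod 4), so (451/481) = +(481/451).
Reduce top mod 451: now compute (30/451).
Pull out 2: since 451 ≡ 3 (mod 8), (2/451) = -1.
Reciprocity: 15 ≡ 3 and 451 ≡ 3 (mod 4), so (15/451) = −(451/15).
Reduce top mod 15: now compute (1/15).
Reached (1/15) = 1. Collecting the sign flips along the way, the symbol is +1.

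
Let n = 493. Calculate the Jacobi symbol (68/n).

Pull out 2^2: since 493 ≡ 5 (mod 8), (2/493) = -1, so (2/493)^2 = +1.
Reciprocity: 17 ≡ 1 and 493 ≡ 1 (mod 4), so (17/493) = +(493/17).
Reduce top mod 17: now compute (0/17).
Top reduces to 0: gcd > 1, so the symbol is 0.

0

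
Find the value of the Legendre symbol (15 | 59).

Euler's criterion: (15/59) ≡ 15^29 (mod 59).
15^2 ≡ 48 (mod 59)
15^4 ≡ 3 (mod 59)
15^8 ≡ 9 (mod 59)
15^16 ≡ 22 (mod 59)
15^29 = 15^(16+8+4+1) ≡ 1 (mod 59).
Result is 1, so (15/59) = 1.

1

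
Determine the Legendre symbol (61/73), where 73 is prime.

1

Reciprocity: 61 ≡ 1 and 73 ≡ 1 (mod 4), so (61/73) = +(73/61).
Reduce top mod 61: now compute (12/61).
Pull out 2^2: since 61 ≡ 5 (mod 8), (2/61) = -1, so (2/61)^2 = +1.
Reciprocity: 3 ≡ 3 and 61 ≡ 1 (mod 4), so (3/61) = +(61/3).
Reduce top mod 3: now compute (1/3).
Reached (1/3) = 1. Collecting the sign flips along the way, the symbol is +1.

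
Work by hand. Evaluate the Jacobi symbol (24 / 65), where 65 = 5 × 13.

-1

Pull out 2^3: since 65 ≡ 1 (mod 8), (2/65) = +1, so (2/65)^3 = +1.
Reciprocity: 3 ≡ 3 and 65 ≡ 1 (mod 4), so (3/65) = +(65/3).
Reduce top mod 3: now compute (2/3).
Pull out 2: since 3 ≡ 3 (mod 8), (2/3) = -1.
Reached (1/3) = 1. Collecting the sign flips along the way, the symbol is -1.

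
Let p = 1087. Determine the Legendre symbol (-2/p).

First reduce: -2 ≡ 1085 (mod 1087).
Reciprocity: 1085 ≡ 1 and 1087 ≡ 3 (mod 4), so (1085/1087) = +(1087/1085).
Reduce top mod 1085: now compute (2/1085).
Pull out 2: since 1085 ≡ 5 (mod 8), (2/1085) = -1.
Reached (1/1085) = 1. Collecting the sign flips along the way, the symbol is -1.

-1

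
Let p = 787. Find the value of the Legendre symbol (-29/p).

Euler's criterion: (-29/787) ≡ 758^393 (mod 787).
758^2 ≡ 54 (mod 787)
758^4 ≡ 555 (mod 787)
758^8 ≡ 308 (mod 787)
758^16 ≡ 424 (mod 787)
758^32 ≡ 340 (mod 787)
758^64 ≡ 698 (mod 787)
758^128 ≡ 51 (mod 787)
758^256 ≡ 240 (mod 787)
758^393 = 758^(256+128+8+1) ≡ 786 (mod 787).
Result is 786 ≡ −1, so (-29/787) = −1.

-1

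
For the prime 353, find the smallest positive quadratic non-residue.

(2/353) = +1, so 2 is a residue.
(3/353) = −1, so 3 is the smallest positive non-residue mod 353.

3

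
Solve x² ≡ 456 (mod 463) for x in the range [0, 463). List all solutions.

161, 302

Since 463 ≡ 3 (mod 4), a square root of 456 is 456^((463+1)/4) = 456^116 mod 463.
Repeated squaring: 456^2≡49, 456^4≡86, 456^8≡451, 456^16≡144, 456^32≡364, 456^64≡78 (mod 463).
456^116 = 456^(64+32+16+4) ≡ 161 (mod 463).
Check: 161² = 25921 ≡ 456 (mod 463). The two roots are 161 and 302.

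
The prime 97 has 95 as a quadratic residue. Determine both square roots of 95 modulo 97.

97 ≡ 1 (mod 4), so we find a root by search.
Trying successive values, 17² = 289 ≡ 95 (mod 97). The other root is 97 − 17 = 80.

17, 80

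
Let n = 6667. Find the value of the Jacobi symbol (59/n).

0

Reciprocity: 59 ≡ 3 and 6667 ≡ 3 (mod 4), so (59/6667) = −(6667/59).
Reduce top mod 59: now compute (0/59).
Top reduces to 0: gcd > 1, so the symbol is 0.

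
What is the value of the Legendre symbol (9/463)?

Reciprocity: 9 ≡ 1 and 463 ≡ 3 (mod 4), so (9/463) = +(463/9).
Reduce top mod 9: now compute (4/9).
Pull out 2^2: since 9 ≡ 1 (mod 8), (2/9) = +1, so (2/9)^2 = +1.
Reached (1/9) = 1. Collecting the sign flips along the way, the symbol is +1.

1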